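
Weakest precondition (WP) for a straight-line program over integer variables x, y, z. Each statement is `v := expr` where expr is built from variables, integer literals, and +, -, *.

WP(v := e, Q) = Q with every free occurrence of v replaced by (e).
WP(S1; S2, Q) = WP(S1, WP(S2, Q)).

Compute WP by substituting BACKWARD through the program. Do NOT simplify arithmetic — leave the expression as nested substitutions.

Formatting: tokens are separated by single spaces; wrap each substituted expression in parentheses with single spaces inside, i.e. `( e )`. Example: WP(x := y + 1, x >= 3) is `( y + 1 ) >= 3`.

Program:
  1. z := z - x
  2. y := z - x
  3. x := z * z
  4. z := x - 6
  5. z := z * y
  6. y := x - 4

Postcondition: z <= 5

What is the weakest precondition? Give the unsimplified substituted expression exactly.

post: z <= 5
stmt 6: y := x - 4  -- replace 0 occurrence(s) of y with (x - 4)
  => z <= 5
stmt 5: z := z * y  -- replace 1 occurrence(s) of z with (z * y)
  => ( z * y ) <= 5
stmt 4: z := x - 6  -- replace 1 occurrence(s) of z with (x - 6)
  => ( ( x - 6 ) * y ) <= 5
stmt 3: x := z * z  -- replace 1 occurrence(s) of x with (z * z)
  => ( ( ( z * z ) - 6 ) * y ) <= 5
stmt 2: y := z - x  -- replace 1 occurrence(s) of y with (z - x)
  => ( ( ( z * z ) - 6 ) * ( z - x ) ) <= 5
stmt 1: z := z - x  -- replace 3 occurrence(s) of z with (z - x)
  => ( ( ( ( z - x ) * ( z - x ) ) - 6 ) * ( ( z - x ) - x ) ) <= 5

Answer: ( ( ( ( z - x ) * ( z - x ) ) - 6 ) * ( ( z - x ) - x ) ) <= 5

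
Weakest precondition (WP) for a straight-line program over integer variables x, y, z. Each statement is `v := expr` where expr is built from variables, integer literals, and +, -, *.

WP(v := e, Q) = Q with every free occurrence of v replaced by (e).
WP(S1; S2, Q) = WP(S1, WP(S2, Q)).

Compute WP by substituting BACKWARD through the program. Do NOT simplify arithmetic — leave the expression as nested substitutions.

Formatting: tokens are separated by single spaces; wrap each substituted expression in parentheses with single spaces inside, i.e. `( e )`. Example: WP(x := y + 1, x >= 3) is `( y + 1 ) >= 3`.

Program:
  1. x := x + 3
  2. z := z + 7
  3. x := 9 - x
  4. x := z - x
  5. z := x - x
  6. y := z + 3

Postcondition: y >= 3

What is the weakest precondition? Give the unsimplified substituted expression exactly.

post: y >= 3
stmt 6: y := z + 3  -- replace 1 occurrence(s) of y with (z + 3)
  => ( z + 3 ) >= 3
stmt 5: z := x - x  -- replace 1 occurrence(s) of z with (x - x)
  => ( ( x - x ) + 3 ) >= 3
stmt 4: x := z - x  -- replace 2 occurrence(s) of x with (z - x)
  => ( ( ( z - x ) - ( z - x ) ) + 3 ) >= 3
stmt 3: x := 9 - x  -- replace 2 occurrence(s) of x with (9 - x)
  => ( ( ( z - ( 9 - x ) ) - ( z - ( 9 - x ) ) ) + 3 ) >= 3
stmt 2: z := z + 7  -- replace 2 occurrence(s) of z with (z + 7)
  => ( ( ( ( z + 7 ) - ( 9 - x ) ) - ( ( z + 7 ) - ( 9 - x ) ) ) + 3 ) >= 3
stmt 1: x := x + 3  -- replace 2 occurrence(s) of x with (x + 3)
  => ( ( ( ( z + 7 ) - ( 9 - ( x + 3 ) ) ) - ( ( z + 7 ) - ( 9 - ( x + 3 ) ) ) ) + 3 ) >= 3

Answer: ( ( ( ( z + 7 ) - ( 9 - ( x + 3 ) ) ) - ( ( z + 7 ) - ( 9 - ( x + 3 ) ) ) ) + 3 ) >= 3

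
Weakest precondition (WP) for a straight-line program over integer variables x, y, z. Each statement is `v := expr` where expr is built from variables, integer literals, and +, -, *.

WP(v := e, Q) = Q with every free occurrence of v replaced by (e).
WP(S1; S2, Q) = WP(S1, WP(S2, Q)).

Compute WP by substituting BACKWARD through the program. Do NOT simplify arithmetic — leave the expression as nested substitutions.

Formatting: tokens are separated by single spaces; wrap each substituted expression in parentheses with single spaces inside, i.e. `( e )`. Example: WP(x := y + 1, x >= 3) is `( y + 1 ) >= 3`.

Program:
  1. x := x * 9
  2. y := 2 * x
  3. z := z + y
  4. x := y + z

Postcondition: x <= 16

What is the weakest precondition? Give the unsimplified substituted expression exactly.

post: x <= 16
stmt 4: x := y + z  -- replace 1 occurrence(s) of x with (y + z)
  => ( y + z ) <= 16
stmt 3: z := z + y  -- replace 1 occurrence(s) of z with (z + y)
  => ( y + ( z + y ) ) <= 16
stmt 2: y := 2 * x  -- replace 2 occurrence(s) of y with (2 * x)
  => ( ( 2 * x ) + ( z + ( 2 * x ) ) ) <= 16
stmt 1: x := x * 9  -- replace 2 occurrence(s) of x with (x * 9)
  => ( ( 2 * ( x * 9 ) ) + ( z + ( 2 * ( x * 9 ) ) ) ) <= 16

Answer: ( ( 2 * ( x * 9 ) ) + ( z + ( 2 * ( x * 9 ) ) ) ) <= 16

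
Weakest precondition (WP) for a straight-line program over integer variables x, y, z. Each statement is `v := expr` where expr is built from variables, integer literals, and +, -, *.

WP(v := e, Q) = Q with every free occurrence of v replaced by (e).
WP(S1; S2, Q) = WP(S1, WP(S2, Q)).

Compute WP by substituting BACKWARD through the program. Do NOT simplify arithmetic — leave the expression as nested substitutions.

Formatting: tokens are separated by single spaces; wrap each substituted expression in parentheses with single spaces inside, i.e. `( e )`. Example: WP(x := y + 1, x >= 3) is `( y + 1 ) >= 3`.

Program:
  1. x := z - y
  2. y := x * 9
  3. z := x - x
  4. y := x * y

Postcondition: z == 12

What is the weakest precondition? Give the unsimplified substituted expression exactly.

Answer: ( ( z - y ) - ( z - y ) ) == 12

Derivation:
post: z == 12
stmt 4: y := x * y  -- replace 0 occurrence(s) of y with (x * y)
  => z == 12
stmt 3: z := x - x  -- replace 1 occurrence(s) of z with (x - x)
  => ( x - x ) == 12
stmt 2: y := x * 9  -- replace 0 occurrence(s) of y with (x * 9)
  => ( x - x ) == 12
stmt 1: x := z - y  -- replace 2 occurrence(s) of x with (z - y)
  => ( ( z - y ) - ( z - y ) ) == 12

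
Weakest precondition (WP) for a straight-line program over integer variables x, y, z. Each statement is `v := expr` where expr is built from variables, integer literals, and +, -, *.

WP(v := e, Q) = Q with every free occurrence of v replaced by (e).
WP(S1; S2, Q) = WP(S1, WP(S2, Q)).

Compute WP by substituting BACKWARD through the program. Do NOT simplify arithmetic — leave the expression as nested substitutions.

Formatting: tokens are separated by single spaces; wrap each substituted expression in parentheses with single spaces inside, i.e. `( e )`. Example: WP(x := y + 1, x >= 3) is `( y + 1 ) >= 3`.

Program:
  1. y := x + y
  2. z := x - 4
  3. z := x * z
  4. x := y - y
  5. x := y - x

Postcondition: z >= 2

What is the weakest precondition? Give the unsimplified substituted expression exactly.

post: z >= 2
stmt 5: x := y - x  -- replace 0 occurrence(s) of x with (y - x)
  => z >= 2
stmt 4: x := y - y  -- replace 0 occurrence(s) of x with (y - y)
  => z >= 2
stmt 3: z := x * z  -- replace 1 occurrence(s) of z with (x * z)
  => ( x * z ) >= 2
stmt 2: z := x - 4  -- replace 1 occurrence(s) of z with (x - 4)
  => ( x * ( x - 4 ) ) >= 2
stmt 1: y := x + y  -- replace 0 occurrence(s) of y with (x + y)
  => ( x * ( x - 4 ) ) >= 2

Answer: ( x * ( x - 4 ) ) >= 2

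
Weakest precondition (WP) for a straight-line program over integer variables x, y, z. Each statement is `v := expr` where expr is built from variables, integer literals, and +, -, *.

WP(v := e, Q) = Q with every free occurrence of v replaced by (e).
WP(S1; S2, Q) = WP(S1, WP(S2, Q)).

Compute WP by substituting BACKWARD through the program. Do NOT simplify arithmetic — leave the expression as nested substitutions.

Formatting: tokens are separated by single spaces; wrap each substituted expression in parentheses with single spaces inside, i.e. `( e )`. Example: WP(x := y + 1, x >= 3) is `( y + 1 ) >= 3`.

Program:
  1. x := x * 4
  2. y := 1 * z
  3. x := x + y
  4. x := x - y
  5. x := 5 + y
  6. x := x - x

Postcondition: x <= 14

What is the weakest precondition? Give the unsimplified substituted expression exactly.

post: x <= 14
stmt 6: x := x - x  -- replace 1 occurrence(s) of x with (x - x)
  => ( x - x ) <= 14
stmt 5: x := 5 + y  -- replace 2 occurrence(s) of x with (5 + y)
  => ( ( 5 + y ) - ( 5 + y ) ) <= 14
stmt 4: x := x - y  -- replace 0 occurrence(s) of x with (x - y)
  => ( ( 5 + y ) - ( 5 + y ) ) <= 14
stmt 3: x := x + y  -- replace 0 occurrence(s) of x with (x + y)
  => ( ( 5 + y ) - ( 5 + y ) ) <= 14
stmt 2: y := 1 * z  -- replace 2 occurrence(s) of y with (1 * z)
  => ( ( 5 + ( 1 * z ) ) - ( 5 + ( 1 * z ) ) ) <= 14
stmt 1: x := x * 4  -- replace 0 occurrence(s) of x with (x * 4)
  => ( ( 5 + ( 1 * z ) ) - ( 5 + ( 1 * z ) ) ) <= 14

Answer: ( ( 5 + ( 1 * z ) ) - ( 5 + ( 1 * z ) ) ) <= 14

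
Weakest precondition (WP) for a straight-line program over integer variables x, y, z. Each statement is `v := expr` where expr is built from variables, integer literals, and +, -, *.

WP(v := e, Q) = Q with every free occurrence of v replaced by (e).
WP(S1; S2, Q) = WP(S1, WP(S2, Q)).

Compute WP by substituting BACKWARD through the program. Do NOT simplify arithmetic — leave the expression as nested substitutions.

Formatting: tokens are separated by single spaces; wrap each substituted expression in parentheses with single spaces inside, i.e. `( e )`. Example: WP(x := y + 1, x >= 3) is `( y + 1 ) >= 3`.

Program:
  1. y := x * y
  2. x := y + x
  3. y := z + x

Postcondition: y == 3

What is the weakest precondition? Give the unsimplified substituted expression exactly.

Answer: ( z + ( ( x * y ) + x ) ) == 3

Derivation:
post: y == 3
stmt 3: y := z + x  -- replace 1 occurrence(s) of y with (z + x)
  => ( z + x ) == 3
stmt 2: x := y + x  -- replace 1 occurrence(s) of x with (y + x)
  => ( z + ( y + x ) ) == 3
stmt 1: y := x * y  -- replace 1 occurrence(s) of y with (x * y)
  => ( z + ( ( x * y ) + x ) ) == 3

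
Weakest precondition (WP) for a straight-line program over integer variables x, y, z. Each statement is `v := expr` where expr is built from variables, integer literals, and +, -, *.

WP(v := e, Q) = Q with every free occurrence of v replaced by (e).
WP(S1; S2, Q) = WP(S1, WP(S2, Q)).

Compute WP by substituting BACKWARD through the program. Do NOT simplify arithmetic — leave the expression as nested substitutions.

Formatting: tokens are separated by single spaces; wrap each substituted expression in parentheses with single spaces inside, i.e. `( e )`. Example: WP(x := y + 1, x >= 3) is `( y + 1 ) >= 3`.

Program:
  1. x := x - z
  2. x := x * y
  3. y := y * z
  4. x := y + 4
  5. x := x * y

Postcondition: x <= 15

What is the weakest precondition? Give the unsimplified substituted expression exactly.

Answer: ( ( ( y * z ) + 4 ) * ( y * z ) ) <= 15

Derivation:
post: x <= 15
stmt 5: x := x * y  -- replace 1 occurrence(s) of x with (x * y)
  => ( x * y ) <= 15
stmt 4: x := y + 4  -- replace 1 occurrence(s) of x with (y + 4)
  => ( ( y + 4 ) * y ) <= 15
stmt 3: y := y * z  -- replace 2 occurrence(s) of y with (y * z)
  => ( ( ( y * z ) + 4 ) * ( y * z ) ) <= 15
stmt 2: x := x * y  -- replace 0 occurrence(s) of x with (x * y)
  => ( ( ( y * z ) + 4 ) * ( y * z ) ) <= 15
stmt 1: x := x - z  -- replace 0 occurrence(s) of x with (x - z)
  => ( ( ( y * z ) + 4 ) * ( y * z ) ) <= 15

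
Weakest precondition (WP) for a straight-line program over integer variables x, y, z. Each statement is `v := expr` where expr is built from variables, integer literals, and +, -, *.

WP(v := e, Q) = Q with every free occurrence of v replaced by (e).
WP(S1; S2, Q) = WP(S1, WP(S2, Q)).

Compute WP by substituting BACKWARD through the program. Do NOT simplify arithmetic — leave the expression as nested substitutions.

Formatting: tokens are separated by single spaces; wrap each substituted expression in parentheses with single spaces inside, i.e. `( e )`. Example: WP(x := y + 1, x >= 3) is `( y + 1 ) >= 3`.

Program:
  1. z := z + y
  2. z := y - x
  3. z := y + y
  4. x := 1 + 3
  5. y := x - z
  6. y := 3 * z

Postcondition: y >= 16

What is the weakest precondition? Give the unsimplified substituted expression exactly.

Answer: ( 3 * ( y + y ) ) >= 16

Derivation:
post: y >= 16
stmt 6: y := 3 * z  -- replace 1 occurrence(s) of y with (3 * z)
  => ( 3 * z ) >= 16
stmt 5: y := x - z  -- replace 0 occurrence(s) of y with (x - z)
  => ( 3 * z ) >= 16
stmt 4: x := 1 + 3  -- replace 0 occurrence(s) of x with (1 + 3)
  => ( 3 * z ) >= 16
stmt 3: z := y + y  -- replace 1 occurrence(s) of z with (y + y)
  => ( 3 * ( y + y ) ) >= 16
stmt 2: z := y - x  -- replace 0 occurrence(s) of z with (y - x)
  => ( 3 * ( y + y ) ) >= 16
stmt 1: z := z + y  -- replace 0 occurrence(s) of z with (z + y)
  => ( 3 * ( y + y ) ) >= 16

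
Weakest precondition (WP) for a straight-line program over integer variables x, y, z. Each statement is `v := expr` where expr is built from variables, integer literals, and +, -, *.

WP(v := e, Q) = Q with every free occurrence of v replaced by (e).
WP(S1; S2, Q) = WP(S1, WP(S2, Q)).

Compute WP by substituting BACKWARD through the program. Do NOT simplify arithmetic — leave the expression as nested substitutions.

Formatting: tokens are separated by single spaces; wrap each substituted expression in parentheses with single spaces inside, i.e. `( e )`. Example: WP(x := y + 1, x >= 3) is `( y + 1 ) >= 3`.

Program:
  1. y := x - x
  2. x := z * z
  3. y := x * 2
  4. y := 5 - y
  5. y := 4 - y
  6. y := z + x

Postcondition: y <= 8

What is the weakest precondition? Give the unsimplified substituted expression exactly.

Answer: ( z + ( z * z ) ) <= 8

Derivation:
post: y <= 8
stmt 6: y := z + x  -- replace 1 occurrence(s) of y with (z + x)
  => ( z + x ) <= 8
stmt 5: y := 4 - y  -- replace 0 occurrence(s) of y with (4 - y)
  => ( z + x ) <= 8
stmt 4: y := 5 - y  -- replace 0 occurrence(s) of y with (5 - y)
  => ( z + x ) <= 8
stmt 3: y := x * 2  -- replace 0 occurrence(s) of y with (x * 2)
  => ( z + x ) <= 8
stmt 2: x := z * z  -- replace 1 occurrence(s) of x with (z * z)
  => ( z + ( z * z ) ) <= 8
stmt 1: y := x - x  -- replace 0 occurrence(s) of y with (x - x)
  => ( z + ( z * z ) ) <= 8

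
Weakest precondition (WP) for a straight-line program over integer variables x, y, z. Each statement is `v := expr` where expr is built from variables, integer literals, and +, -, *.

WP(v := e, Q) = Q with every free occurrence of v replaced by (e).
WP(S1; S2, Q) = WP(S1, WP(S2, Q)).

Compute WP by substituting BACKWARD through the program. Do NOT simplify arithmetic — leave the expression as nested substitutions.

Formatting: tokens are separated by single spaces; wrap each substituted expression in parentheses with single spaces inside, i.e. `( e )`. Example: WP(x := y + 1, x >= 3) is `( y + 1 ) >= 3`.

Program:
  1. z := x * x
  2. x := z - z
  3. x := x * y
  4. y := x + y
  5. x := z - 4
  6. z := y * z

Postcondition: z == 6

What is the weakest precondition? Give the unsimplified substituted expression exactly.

Answer: ( ( ( ( ( x * x ) - ( x * x ) ) * y ) + y ) * ( x * x ) ) == 6

Derivation:
post: z == 6
stmt 6: z := y * z  -- replace 1 occurrence(s) of z with (y * z)
  => ( y * z ) == 6
stmt 5: x := z - 4  -- replace 0 occurrence(s) of x with (z - 4)
  => ( y * z ) == 6
stmt 4: y := x + y  -- replace 1 occurrence(s) of y with (x + y)
  => ( ( x + y ) * z ) == 6
stmt 3: x := x * y  -- replace 1 occurrence(s) of x with (x * y)
  => ( ( ( x * y ) + y ) * z ) == 6
stmt 2: x := z - z  -- replace 1 occurrence(s) of x with (z - z)
  => ( ( ( ( z - z ) * y ) + y ) * z ) == 6
stmt 1: z := x * x  -- replace 3 occurrence(s) of z with (x * x)
  => ( ( ( ( ( x * x ) - ( x * x ) ) * y ) + y ) * ( x * x ) ) == 6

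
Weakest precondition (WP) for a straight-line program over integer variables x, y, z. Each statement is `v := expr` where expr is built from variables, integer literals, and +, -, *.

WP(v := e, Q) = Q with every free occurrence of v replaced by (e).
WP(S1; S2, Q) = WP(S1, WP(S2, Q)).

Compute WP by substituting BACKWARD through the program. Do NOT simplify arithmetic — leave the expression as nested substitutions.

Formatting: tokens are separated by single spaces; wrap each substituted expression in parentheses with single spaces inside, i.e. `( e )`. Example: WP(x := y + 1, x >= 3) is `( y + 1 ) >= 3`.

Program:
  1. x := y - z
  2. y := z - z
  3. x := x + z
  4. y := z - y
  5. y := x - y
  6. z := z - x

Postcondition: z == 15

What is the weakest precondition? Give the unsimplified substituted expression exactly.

post: z == 15
stmt 6: z := z - x  -- replace 1 occurrence(s) of z with (z - x)
  => ( z - x ) == 15
stmt 5: y := x - y  -- replace 0 occurrence(s) of y with (x - y)
  => ( z - x ) == 15
stmt 4: y := z - y  -- replace 0 occurrence(s) of y with (z - y)
  => ( z - x ) == 15
stmt 3: x := x + z  -- replace 1 occurrence(s) of x with (x + z)
  => ( z - ( x + z ) ) == 15
stmt 2: y := z - z  -- replace 0 occurrence(s) of y with (z - z)
  => ( z - ( x + z ) ) == 15
stmt 1: x := y - z  -- replace 1 occurrence(s) of x with (y - z)
  => ( z - ( ( y - z ) + z ) ) == 15

Answer: ( z - ( ( y - z ) + z ) ) == 15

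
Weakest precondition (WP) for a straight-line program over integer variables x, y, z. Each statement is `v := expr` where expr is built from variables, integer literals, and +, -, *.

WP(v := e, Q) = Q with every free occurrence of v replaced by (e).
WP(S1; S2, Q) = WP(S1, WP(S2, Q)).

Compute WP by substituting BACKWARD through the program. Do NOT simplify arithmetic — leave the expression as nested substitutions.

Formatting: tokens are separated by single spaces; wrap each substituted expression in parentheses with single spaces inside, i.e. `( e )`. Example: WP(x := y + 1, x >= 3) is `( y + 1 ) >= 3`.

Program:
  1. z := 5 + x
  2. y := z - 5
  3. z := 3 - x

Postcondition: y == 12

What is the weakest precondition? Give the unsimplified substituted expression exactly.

Answer: ( ( 5 + x ) - 5 ) == 12

Derivation:
post: y == 12
stmt 3: z := 3 - x  -- replace 0 occurrence(s) of z with (3 - x)
  => y == 12
stmt 2: y := z - 5  -- replace 1 occurrence(s) of y with (z - 5)
  => ( z - 5 ) == 12
stmt 1: z := 5 + x  -- replace 1 occurrence(s) of z with (5 + x)
  => ( ( 5 + x ) - 5 ) == 12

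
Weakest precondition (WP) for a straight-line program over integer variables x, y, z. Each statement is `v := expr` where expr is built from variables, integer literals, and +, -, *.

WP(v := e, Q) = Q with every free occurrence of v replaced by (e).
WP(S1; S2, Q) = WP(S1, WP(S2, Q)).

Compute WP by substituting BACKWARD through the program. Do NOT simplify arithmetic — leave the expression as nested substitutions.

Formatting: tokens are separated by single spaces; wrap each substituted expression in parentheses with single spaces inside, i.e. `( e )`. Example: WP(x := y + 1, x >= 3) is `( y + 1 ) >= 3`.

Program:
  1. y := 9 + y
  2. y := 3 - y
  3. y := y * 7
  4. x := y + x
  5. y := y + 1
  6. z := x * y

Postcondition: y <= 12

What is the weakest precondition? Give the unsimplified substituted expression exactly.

post: y <= 12
stmt 6: z := x * y  -- replace 0 occurrence(s) of z with (x * y)
  => y <= 12
stmt 5: y := y + 1  -- replace 1 occurrence(s) of y with (y + 1)
  => ( y + 1 ) <= 12
stmt 4: x := y + x  -- replace 0 occurrence(s) of x with (y + x)
  => ( y + 1 ) <= 12
stmt 3: y := y * 7  -- replace 1 occurrence(s) of y with (y * 7)
  => ( ( y * 7 ) + 1 ) <= 12
stmt 2: y := 3 - y  -- replace 1 occurrence(s) of y with (3 - y)
  => ( ( ( 3 - y ) * 7 ) + 1 ) <= 12
stmt 1: y := 9 + y  -- replace 1 occurrence(s) of y with (9 + y)
  => ( ( ( 3 - ( 9 + y ) ) * 7 ) + 1 ) <= 12

Answer: ( ( ( 3 - ( 9 + y ) ) * 7 ) + 1 ) <= 12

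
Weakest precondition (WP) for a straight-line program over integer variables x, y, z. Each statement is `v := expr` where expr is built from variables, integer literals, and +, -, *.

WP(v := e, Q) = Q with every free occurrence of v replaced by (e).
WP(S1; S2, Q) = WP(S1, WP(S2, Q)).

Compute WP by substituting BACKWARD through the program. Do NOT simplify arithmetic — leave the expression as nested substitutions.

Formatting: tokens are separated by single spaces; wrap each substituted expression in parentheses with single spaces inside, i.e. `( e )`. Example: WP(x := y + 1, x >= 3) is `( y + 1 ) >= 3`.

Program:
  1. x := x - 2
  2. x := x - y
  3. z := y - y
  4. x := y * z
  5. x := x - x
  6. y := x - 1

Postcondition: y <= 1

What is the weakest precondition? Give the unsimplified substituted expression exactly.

post: y <= 1
stmt 6: y := x - 1  -- replace 1 occurrence(s) of y with (x - 1)
  => ( x - 1 ) <= 1
stmt 5: x := x - x  -- replace 1 occurrence(s) of x with (x - x)
  => ( ( x - x ) - 1 ) <= 1
stmt 4: x := y * z  -- replace 2 occurrence(s) of x with (y * z)
  => ( ( ( y * z ) - ( y * z ) ) - 1 ) <= 1
stmt 3: z := y - y  -- replace 2 occurrence(s) of z with (y - y)
  => ( ( ( y * ( y - y ) ) - ( y * ( y - y ) ) ) - 1 ) <= 1
stmt 2: x := x - y  -- replace 0 occurrence(s) of x with (x - y)
  => ( ( ( y * ( y - y ) ) - ( y * ( y - y ) ) ) - 1 ) <= 1
stmt 1: x := x - 2  -- replace 0 occurrence(s) of x with (x - 2)
  => ( ( ( y * ( y - y ) ) - ( y * ( y - y ) ) ) - 1 ) <= 1

Answer: ( ( ( y * ( y - y ) ) - ( y * ( y - y ) ) ) - 1 ) <= 1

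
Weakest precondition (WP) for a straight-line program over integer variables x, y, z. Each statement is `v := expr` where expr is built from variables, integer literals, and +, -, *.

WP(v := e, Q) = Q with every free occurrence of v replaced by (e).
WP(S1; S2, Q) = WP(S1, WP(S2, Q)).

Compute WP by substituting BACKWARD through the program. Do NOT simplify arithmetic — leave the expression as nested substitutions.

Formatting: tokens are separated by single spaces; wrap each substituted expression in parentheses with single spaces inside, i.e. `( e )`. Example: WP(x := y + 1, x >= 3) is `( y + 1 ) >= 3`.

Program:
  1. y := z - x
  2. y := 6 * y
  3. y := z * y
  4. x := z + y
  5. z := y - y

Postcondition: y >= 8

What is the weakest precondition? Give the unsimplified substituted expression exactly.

Answer: ( z * ( 6 * ( z - x ) ) ) >= 8

Derivation:
post: y >= 8
stmt 5: z := y - y  -- replace 0 occurrence(s) of z with (y - y)
  => y >= 8
stmt 4: x := z + y  -- replace 0 occurrence(s) of x with (z + y)
  => y >= 8
stmt 3: y := z * y  -- replace 1 occurrence(s) of y with (z * y)
  => ( z * y ) >= 8
stmt 2: y := 6 * y  -- replace 1 occurrence(s) of y with (6 * y)
  => ( z * ( 6 * y ) ) >= 8
stmt 1: y := z - x  -- replace 1 occurrence(s) of y with (z - x)
  => ( z * ( 6 * ( z - x ) ) ) >= 8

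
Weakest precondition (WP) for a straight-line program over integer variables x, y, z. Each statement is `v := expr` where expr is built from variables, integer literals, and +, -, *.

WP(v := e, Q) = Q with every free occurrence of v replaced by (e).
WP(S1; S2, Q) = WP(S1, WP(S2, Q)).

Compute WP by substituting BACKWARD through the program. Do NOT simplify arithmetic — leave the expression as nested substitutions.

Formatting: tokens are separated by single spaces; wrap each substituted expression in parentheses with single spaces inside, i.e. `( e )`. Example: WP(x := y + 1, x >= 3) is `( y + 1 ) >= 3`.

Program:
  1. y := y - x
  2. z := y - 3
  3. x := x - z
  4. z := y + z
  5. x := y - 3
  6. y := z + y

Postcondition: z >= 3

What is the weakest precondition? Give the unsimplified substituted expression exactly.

post: z >= 3
stmt 6: y := z + y  -- replace 0 occurrence(s) of y with (z + y)
  => z >= 3
stmt 5: x := y - 3  -- replace 0 occurrence(s) of x with (y - 3)
  => z >= 3
stmt 4: z := y + z  -- replace 1 occurrence(s) of z with (y + z)
  => ( y + z ) >= 3
stmt 3: x := x - z  -- replace 0 occurrence(s) of x with (x - z)
  => ( y + z ) >= 3
stmt 2: z := y - 3  -- replace 1 occurrence(s) of z with (y - 3)
  => ( y + ( y - 3 ) ) >= 3
stmt 1: y := y - x  -- replace 2 occurrence(s) of y with (y - x)
  => ( ( y - x ) + ( ( y - x ) - 3 ) ) >= 3

Answer: ( ( y - x ) + ( ( y - x ) - 3 ) ) >= 3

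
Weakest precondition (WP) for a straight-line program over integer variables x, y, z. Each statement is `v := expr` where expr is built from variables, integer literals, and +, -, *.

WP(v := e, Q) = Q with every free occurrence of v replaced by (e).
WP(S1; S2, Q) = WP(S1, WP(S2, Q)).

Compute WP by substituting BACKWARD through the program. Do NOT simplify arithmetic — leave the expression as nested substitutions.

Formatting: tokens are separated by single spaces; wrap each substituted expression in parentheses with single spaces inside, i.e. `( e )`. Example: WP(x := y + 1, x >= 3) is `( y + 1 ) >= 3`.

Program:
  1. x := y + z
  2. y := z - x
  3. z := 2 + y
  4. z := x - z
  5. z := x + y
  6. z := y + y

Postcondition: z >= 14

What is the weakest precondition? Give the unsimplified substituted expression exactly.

Answer: ( ( z - ( y + z ) ) + ( z - ( y + z ) ) ) >= 14

Derivation:
post: z >= 14
stmt 6: z := y + y  -- replace 1 occurrence(s) of z with (y + y)
  => ( y + y ) >= 14
stmt 5: z := x + y  -- replace 0 occurrence(s) of z with (x + y)
  => ( y + y ) >= 14
stmt 4: z := x - z  -- replace 0 occurrence(s) of z with (x - z)
  => ( y + y ) >= 14
stmt 3: z := 2 + y  -- replace 0 occurrence(s) of z with (2 + y)
  => ( y + y ) >= 14
stmt 2: y := z - x  -- replace 2 occurrence(s) of y with (z - x)
  => ( ( z - x ) + ( z - x ) ) >= 14
stmt 1: x := y + z  -- replace 2 occurrence(s) of x with (y + z)
  => ( ( z - ( y + z ) ) + ( z - ( y + z ) ) ) >= 14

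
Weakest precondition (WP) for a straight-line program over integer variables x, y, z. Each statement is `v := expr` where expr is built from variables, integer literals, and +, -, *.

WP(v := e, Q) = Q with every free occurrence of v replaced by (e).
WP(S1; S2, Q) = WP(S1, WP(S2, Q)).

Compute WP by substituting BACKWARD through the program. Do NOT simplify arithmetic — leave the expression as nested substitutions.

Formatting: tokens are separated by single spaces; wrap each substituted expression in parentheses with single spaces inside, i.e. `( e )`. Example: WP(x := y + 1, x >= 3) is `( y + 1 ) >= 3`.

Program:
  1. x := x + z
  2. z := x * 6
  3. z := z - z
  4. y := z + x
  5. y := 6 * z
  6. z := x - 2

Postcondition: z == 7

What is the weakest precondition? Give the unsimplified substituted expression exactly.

Answer: ( ( x + z ) - 2 ) == 7

Derivation:
post: z == 7
stmt 6: z := x - 2  -- replace 1 occurrence(s) of z with (x - 2)
  => ( x - 2 ) == 7
stmt 5: y := 6 * z  -- replace 0 occurrence(s) of y with (6 * z)
  => ( x - 2 ) == 7
stmt 4: y := z + x  -- replace 0 occurrence(s) of y with (z + x)
  => ( x - 2 ) == 7
stmt 3: z := z - z  -- replace 0 occurrence(s) of z with (z - z)
  => ( x - 2 ) == 7
stmt 2: z := x * 6  -- replace 0 occurrence(s) of z with (x * 6)
  => ( x - 2 ) == 7
stmt 1: x := x + z  -- replace 1 occurrence(s) of x with (x + z)
  => ( ( x + z ) - 2 ) == 7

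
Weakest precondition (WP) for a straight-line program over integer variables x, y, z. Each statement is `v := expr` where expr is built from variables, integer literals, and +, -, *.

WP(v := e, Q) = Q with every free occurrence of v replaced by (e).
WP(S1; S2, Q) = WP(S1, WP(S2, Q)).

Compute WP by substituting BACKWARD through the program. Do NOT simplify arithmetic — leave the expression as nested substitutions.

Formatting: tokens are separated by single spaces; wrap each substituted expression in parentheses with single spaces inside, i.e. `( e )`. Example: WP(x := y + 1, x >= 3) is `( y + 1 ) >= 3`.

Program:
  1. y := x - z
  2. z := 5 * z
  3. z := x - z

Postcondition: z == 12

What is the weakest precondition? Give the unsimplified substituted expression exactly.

Answer: ( x - ( 5 * z ) ) == 12

Derivation:
post: z == 12
stmt 3: z := x - z  -- replace 1 occurrence(s) of z with (x - z)
  => ( x - z ) == 12
stmt 2: z := 5 * z  -- replace 1 occurrence(s) of z with (5 * z)
  => ( x - ( 5 * z ) ) == 12
stmt 1: y := x - z  -- replace 0 occurrence(s) of y with (x - z)
  => ( x - ( 5 * z ) ) == 12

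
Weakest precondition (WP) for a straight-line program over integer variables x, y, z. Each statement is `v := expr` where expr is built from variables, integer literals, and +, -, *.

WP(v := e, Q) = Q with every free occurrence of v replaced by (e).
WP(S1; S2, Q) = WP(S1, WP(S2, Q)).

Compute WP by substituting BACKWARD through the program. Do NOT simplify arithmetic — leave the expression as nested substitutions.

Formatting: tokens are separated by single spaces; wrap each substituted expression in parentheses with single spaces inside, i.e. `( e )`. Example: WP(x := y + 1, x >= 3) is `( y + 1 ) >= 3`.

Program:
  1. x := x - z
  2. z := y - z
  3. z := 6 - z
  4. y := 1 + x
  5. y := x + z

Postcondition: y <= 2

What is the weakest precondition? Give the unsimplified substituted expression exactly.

Answer: ( ( x - z ) + ( 6 - ( y - z ) ) ) <= 2

Derivation:
post: y <= 2
stmt 5: y := x + z  -- replace 1 occurrence(s) of y with (x + z)
  => ( x + z ) <= 2
stmt 4: y := 1 + x  -- replace 0 occurrence(s) of y with (1 + x)
  => ( x + z ) <= 2
stmt 3: z := 6 - z  -- replace 1 occurrence(s) of z with (6 - z)
  => ( x + ( 6 - z ) ) <= 2
stmt 2: z := y - z  -- replace 1 occurrence(s) of z with (y - z)
  => ( x + ( 6 - ( y - z ) ) ) <= 2
stmt 1: x := x - z  -- replace 1 occurrence(s) of x with (x - z)
  => ( ( x - z ) + ( 6 - ( y - z ) ) ) <= 2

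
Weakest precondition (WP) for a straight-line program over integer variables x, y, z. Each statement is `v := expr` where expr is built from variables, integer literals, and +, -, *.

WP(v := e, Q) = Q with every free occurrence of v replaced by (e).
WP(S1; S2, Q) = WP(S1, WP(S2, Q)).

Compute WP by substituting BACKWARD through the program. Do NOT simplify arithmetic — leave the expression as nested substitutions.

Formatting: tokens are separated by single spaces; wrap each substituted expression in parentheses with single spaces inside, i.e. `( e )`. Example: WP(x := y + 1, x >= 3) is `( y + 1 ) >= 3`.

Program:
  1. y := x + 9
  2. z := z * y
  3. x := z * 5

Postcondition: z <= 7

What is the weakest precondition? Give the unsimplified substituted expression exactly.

Answer: ( z * ( x + 9 ) ) <= 7

Derivation:
post: z <= 7
stmt 3: x := z * 5  -- replace 0 occurrence(s) of x with (z * 5)
  => z <= 7
stmt 2: z := z * y  -- replace 1 occurrence(s) of z with (z * y)
  => ( z * y ) <= 7
stmt 1: y := x + 9  -- replace 1 occurrence(s) of y with (x + 9)
  => ( z * ( x + 9 ) ) <= 7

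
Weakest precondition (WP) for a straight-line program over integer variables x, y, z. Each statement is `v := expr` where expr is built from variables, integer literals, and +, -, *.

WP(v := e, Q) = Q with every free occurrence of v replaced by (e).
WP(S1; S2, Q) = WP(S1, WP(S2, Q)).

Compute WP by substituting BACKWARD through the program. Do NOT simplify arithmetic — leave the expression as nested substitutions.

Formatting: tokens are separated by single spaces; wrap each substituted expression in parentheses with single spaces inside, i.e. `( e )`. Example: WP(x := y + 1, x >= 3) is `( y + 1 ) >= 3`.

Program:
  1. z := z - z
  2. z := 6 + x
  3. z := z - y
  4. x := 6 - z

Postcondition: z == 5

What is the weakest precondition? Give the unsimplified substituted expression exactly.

post: z == 5
stmt 4: x := 6 - z  -- replace 0 occurrence(s) of x with (6 - z)
  => z == 5
stmt 3: z := z - y  -- replace 1 occurrence(s) of z with (z - y)
  => ( z - y ) == 5
stmt 2: z := 6 + x  -- replace 1 occurrence(s) of z with (6 + x)
  => ( ( 6 + x ) - y ) == 5
stmt 1: z := z - z  -- replace 0 occurrence(s) of z with (z - z)
  => ( ( 6 + x ) - y ) == 5

Answer: ( ( 6 + x ) - y ) == 5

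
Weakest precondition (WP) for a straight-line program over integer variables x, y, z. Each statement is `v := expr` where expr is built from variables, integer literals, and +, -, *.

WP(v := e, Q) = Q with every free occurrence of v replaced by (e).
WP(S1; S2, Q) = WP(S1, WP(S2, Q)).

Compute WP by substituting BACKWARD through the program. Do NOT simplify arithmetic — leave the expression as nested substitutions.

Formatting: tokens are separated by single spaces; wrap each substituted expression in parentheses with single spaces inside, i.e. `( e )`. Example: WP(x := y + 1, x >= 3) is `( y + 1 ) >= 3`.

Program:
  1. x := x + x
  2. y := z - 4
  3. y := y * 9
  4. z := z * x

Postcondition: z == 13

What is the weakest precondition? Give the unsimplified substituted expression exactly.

Answer: ( z * ( x + x ) ) == 13

Derivation:
post: z == 13
stmt 4: z := z * x  -- replace 1 occurrence(s) of z with (z * x)
  => ( z * x ) == 13
stmt 3: y := y * 9  -- replace 0 occurrence(s) of y with (y * 9)
  => ( z * x ) == 13
stmt 2: y := z - 4  -- replace 0 occurrence(s) of y with (z - 4)
  => ( z * x ) == 13
stmt 1: x := x + x  -- replace 1 occurrence(s) of x with (x + x)
  => ( z * ( x + x ) ) == 13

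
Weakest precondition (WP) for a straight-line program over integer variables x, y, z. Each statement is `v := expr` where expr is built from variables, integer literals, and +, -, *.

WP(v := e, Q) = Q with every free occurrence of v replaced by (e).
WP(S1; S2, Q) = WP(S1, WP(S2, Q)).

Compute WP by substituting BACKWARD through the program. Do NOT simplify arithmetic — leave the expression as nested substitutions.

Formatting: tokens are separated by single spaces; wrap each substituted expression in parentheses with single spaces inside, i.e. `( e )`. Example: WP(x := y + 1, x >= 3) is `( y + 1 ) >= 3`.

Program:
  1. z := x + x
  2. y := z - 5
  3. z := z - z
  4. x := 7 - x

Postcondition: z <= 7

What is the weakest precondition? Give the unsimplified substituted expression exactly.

Answer: ( ( x + x ) - ( x + x ) ) <= 7

Derivation:
post: z <= 7
stmt 4: x := 7 - x  -- replace 0 occurrence(s) of x with (7 - x)
  => z <= 7
stmt 3: z := z - z  -- replace 1 occurrence(s) of z with (z - z)
  => ( z - z ) <= 7
stmt 2: y := z - 5  -- replace 0 occurrence(s) of y with (z - 5)
  => ( z - z ) <= 7
stmt 1: z := x + x  -- replace 2 occurrence(s) of z with (x + x)
  => ( ( x + x ) - ( x + x ) ) <= 7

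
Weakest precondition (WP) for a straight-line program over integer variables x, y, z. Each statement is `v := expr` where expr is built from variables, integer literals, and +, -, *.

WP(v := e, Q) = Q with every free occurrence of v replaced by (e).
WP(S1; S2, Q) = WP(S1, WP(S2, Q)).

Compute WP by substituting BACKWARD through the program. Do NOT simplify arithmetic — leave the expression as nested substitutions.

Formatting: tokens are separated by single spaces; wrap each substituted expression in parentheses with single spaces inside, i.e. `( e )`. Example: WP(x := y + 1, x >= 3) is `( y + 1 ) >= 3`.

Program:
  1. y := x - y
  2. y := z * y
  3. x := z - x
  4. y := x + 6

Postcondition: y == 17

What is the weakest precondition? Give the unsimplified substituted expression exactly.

Answer: ( ( z - x ) + 6 ) == 17

Derivation:
post: y == 17
stmt 4: y := x + 6  -- replace 1 occurrence(s) of y with (x + 6)
  => ( x + 6 ) == 17
stmt 3: x := z - x  -- replace 1 occurrence(s) of x with (z - x)
  => ( ( z - x ) + 6 ) == 17
stmt 2: y := z * y  -- replace 0 occurrence(s) of y with (z * y)
  => ( ( z - x ) + 6 ) == 17
stmt 1: y := x - y  -- replace 0 occurrence(s) of y with (x - y)
  => ( ( z - x ) + 6 ) == 17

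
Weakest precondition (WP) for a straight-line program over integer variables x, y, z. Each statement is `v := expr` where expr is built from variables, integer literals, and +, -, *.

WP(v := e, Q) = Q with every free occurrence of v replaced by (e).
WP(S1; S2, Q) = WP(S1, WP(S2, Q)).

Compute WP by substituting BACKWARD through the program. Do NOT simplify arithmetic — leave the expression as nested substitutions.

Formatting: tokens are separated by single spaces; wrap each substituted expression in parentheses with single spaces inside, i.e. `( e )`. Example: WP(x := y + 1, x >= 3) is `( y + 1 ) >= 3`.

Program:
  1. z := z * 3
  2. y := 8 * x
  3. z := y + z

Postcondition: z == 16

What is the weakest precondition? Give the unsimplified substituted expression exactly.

Answer: ( ( 8 * x ) + ( z * 3 ) ) == 16

Derivation:
post: z == 16
stmt 3: z := y + z  -- replace 1 occurrence(s) of z with (y + z)
  => ( y + z ) == 16
stmt 2: y := 8 * x  -- replace 1 occurrence(s) of y with (8 * x)
  => ( ( 8 * x ) + z ) == 16
stmt 1: z := z * 3  -- replace 1 occurrence(s) of z with (z * 3)
  => ( ( 8 * x ) + ( z * 3 ) ) == 16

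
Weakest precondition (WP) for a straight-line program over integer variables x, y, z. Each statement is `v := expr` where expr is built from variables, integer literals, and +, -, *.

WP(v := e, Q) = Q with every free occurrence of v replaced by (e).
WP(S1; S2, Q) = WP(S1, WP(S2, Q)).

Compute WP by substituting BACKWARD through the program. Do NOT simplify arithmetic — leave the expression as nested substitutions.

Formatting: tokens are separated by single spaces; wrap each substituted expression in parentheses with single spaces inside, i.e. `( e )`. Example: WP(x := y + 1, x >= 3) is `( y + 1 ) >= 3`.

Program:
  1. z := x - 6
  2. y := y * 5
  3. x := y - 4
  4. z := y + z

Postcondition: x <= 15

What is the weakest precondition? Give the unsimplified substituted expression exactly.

Answer: ( ( y * 5 ) - 4 ) <= 15

Derivation:
post: x <= 15
stmt 4: z := y + z  -- replace 0 occurrence(s) of z with (y + z)
  => x <= 15
stmt 3: x := y - 4  -- replace 1 occurrence(s) of x with (y - 4)
  => ( y - 4 ) <= 15
stmt 2: y := y * 5  -- replace 1 occurrence(s) of y with (y * 5)
  => ( ( y * 5 ) - 4 ) <= 15
stmt 1: z := x - 6  -- replace 0 occurrence(s) of z with (x - 6)
  => ( ( y * 5 ) - 4 ) <= 15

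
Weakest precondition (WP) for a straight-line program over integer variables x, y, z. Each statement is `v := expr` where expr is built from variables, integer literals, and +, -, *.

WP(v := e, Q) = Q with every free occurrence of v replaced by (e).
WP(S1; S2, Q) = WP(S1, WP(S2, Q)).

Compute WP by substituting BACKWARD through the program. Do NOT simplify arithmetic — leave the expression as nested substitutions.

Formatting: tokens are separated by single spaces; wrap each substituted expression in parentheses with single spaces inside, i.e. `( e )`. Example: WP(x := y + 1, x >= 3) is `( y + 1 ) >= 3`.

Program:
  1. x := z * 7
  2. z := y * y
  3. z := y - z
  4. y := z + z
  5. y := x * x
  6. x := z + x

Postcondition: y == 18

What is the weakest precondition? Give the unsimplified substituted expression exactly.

Answer: ( ( z * 7 ) * ( z * 7 ) ) == 18

Derivation:
post: y == 18
stmt 6: x := z + x  -- replace 0 occurrence(s) of x with (z + x)
  => y == 18
stmt 5: y := x * x  -- replace 1 occurrence(s) of y with (x * x)
  => ( x * x ) == 18
stmt 4: y := z + z  -- replace 0 occurrence(s) of y with (z + z)
  => ( x * x ) == 18
stmt 3: z := y - z  -- replace 0 occurrence(s) of z with (y - z)
  => ( x * x ) == 18
stmt 2: z := y * y  -- replace 0 occurrence(s) of z with (y * y)
  => ( x * x ) == 18
stmt 1: x := z * 7  -- replace 2 occurrence(s) of x with (z * 7)
  => ( ( z * 7 ) * ( z * 7 ) ) == 18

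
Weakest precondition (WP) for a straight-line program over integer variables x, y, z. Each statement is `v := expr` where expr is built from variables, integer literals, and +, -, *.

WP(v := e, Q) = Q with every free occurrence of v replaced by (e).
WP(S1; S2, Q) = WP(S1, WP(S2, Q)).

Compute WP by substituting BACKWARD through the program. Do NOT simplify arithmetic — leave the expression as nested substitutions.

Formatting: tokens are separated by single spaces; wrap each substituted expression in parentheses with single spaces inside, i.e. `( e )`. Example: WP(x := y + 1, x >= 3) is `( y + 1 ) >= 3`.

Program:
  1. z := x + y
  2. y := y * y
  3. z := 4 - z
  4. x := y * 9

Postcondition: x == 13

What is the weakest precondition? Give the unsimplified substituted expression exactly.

post: x == 13
stmt 4: x := y * 9  -- replace 1 occurrence(s) of x with (y * 9)
  => ( y * 9 ) == 13
stmt 3: z := 4 - z  -- replace 0 occurrence(s) of z with (4 - z)
  => ( y * 9 ) == 13
stmt 2: y := y * y  -- replace 1 occurrence(s) of y with (y * y)
  => ( ( y * y ) * 9 ) == 13
stmt 1: z := x + y  -- replace 0 occurrence(s) of z with (x + y)
  => ( ( y * y ) * 9 ) == 13

Answer: ( ( y * y ) * 9 ) == 13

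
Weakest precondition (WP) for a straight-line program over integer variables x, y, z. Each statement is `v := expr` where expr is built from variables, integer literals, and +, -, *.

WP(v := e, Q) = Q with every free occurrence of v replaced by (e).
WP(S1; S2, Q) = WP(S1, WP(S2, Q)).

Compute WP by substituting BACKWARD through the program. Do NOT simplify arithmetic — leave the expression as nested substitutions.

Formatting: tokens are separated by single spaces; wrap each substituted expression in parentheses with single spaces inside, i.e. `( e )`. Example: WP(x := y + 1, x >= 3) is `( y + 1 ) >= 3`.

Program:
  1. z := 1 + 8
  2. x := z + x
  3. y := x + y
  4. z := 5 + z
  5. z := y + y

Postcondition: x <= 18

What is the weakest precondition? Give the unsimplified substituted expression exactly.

post: x <= 18
stmt 5: z := y + y  -- replace 0 occurrence(s) of z with (y + y)
  => x <= 18
stmt 4: z := 5 + z  -- replace 0 occurrence(s) of z with (5 + z)
  => x <= 18
stmt 3: y := x + y  -- replace 0 occurrence(s) of y with (x + y)
  => x <= 18
stmt 2: x := z + x  -- replace 1 occurrence(s) of x with (z + x)
  => ( z + x ) <= 18
stmt 1: z := 1 + 8  -- replace 1 occurrence(s) of z with (1 + 8)
  => ( ( 1 + 8 ) + x ) <= 18

Answer: ( ( 1 + 8 ) + x ) <= 18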